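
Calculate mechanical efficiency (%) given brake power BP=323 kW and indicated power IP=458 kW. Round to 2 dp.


eta_mech = (BP / IP) * 100
Ratio = 323 / 458 = 0.7052
eta_mech = 0.7052 * 100 = 70.52%


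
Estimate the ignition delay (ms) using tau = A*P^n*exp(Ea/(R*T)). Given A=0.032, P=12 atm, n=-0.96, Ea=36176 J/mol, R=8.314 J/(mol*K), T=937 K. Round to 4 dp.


tau = A * P^n * exp(Ea/(R*T))
P^n = 12^(-0.96) = 0.09204199
Ea/(R*T) = 36176/(8.314*937) = 4.643772
exp(Ea/(R*T)) = 103.935705
tau = 0.032 * 0.09204199 * 103.935705 = 0.3061 ms


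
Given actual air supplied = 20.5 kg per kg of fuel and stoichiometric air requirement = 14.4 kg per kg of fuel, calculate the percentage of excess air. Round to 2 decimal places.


Excess air = actual - stoichiometric = 20.5 - 14.4 = 6.10 kg/kg fuel
Excess air % = (excess / stoich) * 100 = (6.10 / 14.4) * 100 = 42.36%


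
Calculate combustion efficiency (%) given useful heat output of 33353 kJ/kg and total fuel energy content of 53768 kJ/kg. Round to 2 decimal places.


Efficiency = (Q_useful / Q_fuel) * 100
Efficiency = (33353 / 53768) * 100
Efficiency = 0.6203 * 100 = 62.03%


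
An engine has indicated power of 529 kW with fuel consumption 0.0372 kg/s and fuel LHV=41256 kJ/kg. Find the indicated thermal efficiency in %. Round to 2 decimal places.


eta_ith = (IP / (mf * LHV)) * 100
Denominator = 0.0372 * 41256 = 1534.7232 kW
eta_ith = (529 / 1534.7232) * 100 = 34.47%


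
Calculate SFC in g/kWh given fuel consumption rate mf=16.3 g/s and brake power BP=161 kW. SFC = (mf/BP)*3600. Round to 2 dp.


SFC = (mf / BP) * 3600
Rate = 16.3 / 161 = 0.101242 g/(s*kW)
SFC = 0.101242 * 3600 = 364.47 g/kWh


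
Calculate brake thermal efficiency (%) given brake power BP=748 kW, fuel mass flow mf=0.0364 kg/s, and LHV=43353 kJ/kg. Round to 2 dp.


eta_BTE = (BP / (mf * LHV)) * 100
Denominator = 0.0364 * 43353 = 1578.0492 kW
eta_BTE = (748 / 1578.0492) * 100 = 47.40%


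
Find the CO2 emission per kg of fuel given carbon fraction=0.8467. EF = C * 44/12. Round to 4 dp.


EF = C_frac * (M_CO2 / M_C)
EF = 0.8467 * (44/12)
EF = 0.8467 * 3.666667 = 3.1046 kg_CO2/kg_fuel


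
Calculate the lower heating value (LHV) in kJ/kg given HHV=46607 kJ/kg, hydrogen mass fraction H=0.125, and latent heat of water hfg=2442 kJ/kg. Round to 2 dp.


LHV = HHV - hfg * 9 * H
Water correction = 2442 * 9 * 0.125 = 2747.250 kJ/kg
LHV = 46607 - 2747.250 = 43859.75 kJ/kg


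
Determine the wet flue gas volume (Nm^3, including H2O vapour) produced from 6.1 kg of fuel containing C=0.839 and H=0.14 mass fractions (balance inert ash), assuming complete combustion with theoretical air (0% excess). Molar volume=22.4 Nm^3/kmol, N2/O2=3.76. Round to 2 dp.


Per kg fuel: CO2 = (C/12 kmol)*22.4 = (0.839/12)*22.4 = 1.56613 Nm^3
Per kg fuel: H2O = (H/2 kmol)*22.4 = (0.14/2)*22.4 = 1.56800 Nm^3
O2 needed per kg fuel = C/12 + H/4 = 0.839/12 + 0.14/4 = 0.10491667 kmol
Per kg fuel: N2 = O2*3.76*22.4 = 0.10491667*3.76*22.4 = 8.83650 Nm^3
Total per kg = 1.56613 + 1.56800 + 8.83650 = 11.97063 Nm^3
Total = 11.97063 * 6.1 = 73.02 Nm^3


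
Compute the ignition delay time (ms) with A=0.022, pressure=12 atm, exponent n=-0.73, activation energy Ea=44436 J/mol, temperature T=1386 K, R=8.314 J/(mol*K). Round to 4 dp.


tau = A * P^n * exp(Ea/(R*T))
P^n = 12^(-0.73) = 0.16300379
Ea/(R*T) = 44436/(8.314*1386) = 3.856219
exp(Ea/(R*T)) = 47.286231
tau = 0.022 * 0.16300379 * 47.286231 = 0.1696 ms


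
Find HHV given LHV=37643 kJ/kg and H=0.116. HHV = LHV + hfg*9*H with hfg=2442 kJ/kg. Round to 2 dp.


HHV = LHV + hfg * 9 * H
Water addition = 2442 * 9 * 0.116 = 2549.448 kJ/kg
HHV = 37643 + 2549.448 = 40192.45 kJ/kg


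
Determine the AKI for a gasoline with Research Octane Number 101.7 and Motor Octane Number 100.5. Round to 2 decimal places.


AKI = (RON + MON) / 2
AKI = (101.7 + 100.5) / 2
AKI = 202.2 / 2 = 101.10


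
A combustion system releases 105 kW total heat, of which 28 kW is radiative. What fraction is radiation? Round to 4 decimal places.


f_rad = Q_rad / Q_total
f_rad = 28 / 105 = 0.2667


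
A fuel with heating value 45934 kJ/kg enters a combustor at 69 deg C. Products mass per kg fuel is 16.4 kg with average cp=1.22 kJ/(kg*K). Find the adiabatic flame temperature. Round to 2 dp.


T_ad = T_in + Hc / (m_p * cp)
Denominator = 16.4 * 1.22 = 20.0080
Temperature rise = 45934 / 20.0080 = 2295.78 K
T_ad = 69 + 2295.78 = 2364.78 deg C


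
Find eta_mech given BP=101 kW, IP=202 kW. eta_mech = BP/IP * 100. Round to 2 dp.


eta_mech = (BP / IP) * 100
Ratio = 101 / 202 = 0.5000
eta_mech = 0.5000 * 100 = 50.00%


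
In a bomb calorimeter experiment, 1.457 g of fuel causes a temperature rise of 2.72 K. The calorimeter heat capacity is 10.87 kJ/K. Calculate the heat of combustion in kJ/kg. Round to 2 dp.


Hc = C_cal * delta_T / m_fuel
Q_released = 10.87 * 2.72 = 29.5664 kJ
m_fuel = 1.457 g = 1.457/1000 kg = 0.001457 kg
Hc = 29.5664 / 0.001457 = 20292.66 kJ/kg


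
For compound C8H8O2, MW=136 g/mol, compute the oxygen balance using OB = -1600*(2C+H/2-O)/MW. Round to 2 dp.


OB = -1600 * (2C + H/2 - O) / MW
Inner = 2*8 + 8/2 - 2 = 18.00
OB = -1600 * 18.00 / 136 = -211.76%


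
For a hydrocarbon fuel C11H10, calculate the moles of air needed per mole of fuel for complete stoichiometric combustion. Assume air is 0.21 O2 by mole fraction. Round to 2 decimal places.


Balanced combustion: C11H10 + 13.5 O2 -> 11 CO2 + 5 H2O
O2 needed = C + H/4 = 11 + 10/4 = 13.50 moles
Air moles = O2 / 0.21 = 13.50 / 0.21 = 64.29 moles air


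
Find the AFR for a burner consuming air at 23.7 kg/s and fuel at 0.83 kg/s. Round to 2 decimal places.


AFR = m_air / m_fuel
AFR = 23.7 / 0.83 = 28.55


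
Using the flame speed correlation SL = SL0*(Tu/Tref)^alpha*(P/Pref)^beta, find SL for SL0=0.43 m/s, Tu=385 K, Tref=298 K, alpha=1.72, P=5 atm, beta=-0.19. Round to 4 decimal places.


SL = SL0 * (Tu/Tref)^alpha * (P/Pref)^beta
T ratio = 385/298 = 1.29194631
(T ratio)^alpha = 1.29194631^1.72 = 1.553605
(P/Pref)^beta = 5^(-0.19) = 0.736539
SL = 0.43 * 1.553605 * 0.736539 = 0.4920 m/s


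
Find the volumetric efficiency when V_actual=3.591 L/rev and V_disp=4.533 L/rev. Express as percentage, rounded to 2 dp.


eta_v = (V_actual / V_disp) * 100
Ratio = 3.591 / 4.533 = 0.7922
eta_v = 0.7922 * 100 = 79.22%


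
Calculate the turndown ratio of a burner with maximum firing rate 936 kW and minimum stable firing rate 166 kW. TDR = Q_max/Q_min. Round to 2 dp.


TDR = Q_max / Q_min
TDR = 936 / 166 = 5.64


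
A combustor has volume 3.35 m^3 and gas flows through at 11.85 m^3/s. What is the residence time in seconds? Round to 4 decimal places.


tau = V / Q_flow
tau = 3.35 / 11.85 = 0.2827 s


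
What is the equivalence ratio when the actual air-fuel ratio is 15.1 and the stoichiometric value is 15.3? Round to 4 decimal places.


phi = AFR_stoich / AFR_actual
phi = 15.3 / 15.1 = 1.0132


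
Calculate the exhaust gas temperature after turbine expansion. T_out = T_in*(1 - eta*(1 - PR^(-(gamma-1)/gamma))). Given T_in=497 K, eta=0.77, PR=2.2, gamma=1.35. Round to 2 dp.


T_out = T_in * (1 - eta * (1 - PR^(-(gamma-1)/gamma)))
Exponent = -(1.35-1)/1.35 = -0.25925926
PR^exp = 2.2^(-0.25925926) = 0.81512413
Factor = 1 - 0.77*(1 - 0.81512413) = 0.85764558
T_out = 497 * 0.85764558 = 426.25 K


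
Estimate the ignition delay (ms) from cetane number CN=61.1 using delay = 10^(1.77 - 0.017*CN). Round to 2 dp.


delay = 10^(1.77 - 0.017*CN)
Exponent = 1.77 - 0.017*61.1 = 0.7313
delay = 10^0.7313 = 5.39 ms


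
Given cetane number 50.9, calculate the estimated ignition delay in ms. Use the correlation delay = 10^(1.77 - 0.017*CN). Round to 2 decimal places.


delay = 10^(1.77 - 0.017*CN)
Exponent = 1.77 - 0.017*50.9 = 0.9047
delay = 10^0.9047 = 8.03 ms


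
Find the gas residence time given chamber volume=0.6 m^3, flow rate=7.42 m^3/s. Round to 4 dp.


tau = V / Q_flow
tau = 0.6 / 7.42 = 0.0809 s


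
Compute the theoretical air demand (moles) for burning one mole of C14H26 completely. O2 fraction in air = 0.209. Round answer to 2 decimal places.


Balanced combustion: C14H26 + 20.5 O2 -> 14 CO2 + 13 H2O
O2 needed = C + H/4 = 14 + 26/4 = 20.50 moles
Air moles = O2 / 0.209 = 20.50 / 0.209 = 98.09 moles air


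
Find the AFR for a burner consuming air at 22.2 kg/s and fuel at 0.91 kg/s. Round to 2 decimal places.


AFR = m_air / m_fuel
AFR = 22.2 / 0.91 = 24.40


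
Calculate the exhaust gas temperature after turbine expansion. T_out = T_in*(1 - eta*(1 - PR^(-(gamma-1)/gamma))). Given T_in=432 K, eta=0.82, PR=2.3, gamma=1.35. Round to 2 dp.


T_out = T_in * (1 - eta * (1 - PR^(-(gamma-1)/gamma)))
Exponent = -(1.35-1)/1.35 = -0.25925926
PR^exp = 2.3^(-0.25925926) = 0.80578413
Factor = 1 - 0.82*(1 - 0.80578413) = 0.84074299
T_out = 432 * 0.84074299 = 363.20 K


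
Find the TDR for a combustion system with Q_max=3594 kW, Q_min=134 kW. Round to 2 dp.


TDR = Q_max / Q_min
TDR = 3594 / 134 = 26.82


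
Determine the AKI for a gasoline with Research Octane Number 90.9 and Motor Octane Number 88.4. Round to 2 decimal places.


AKI = (RON + MON) / 2
AKI = (90.9 + 88.4) / 2
AKI = 179.3 / 2 = 89.65


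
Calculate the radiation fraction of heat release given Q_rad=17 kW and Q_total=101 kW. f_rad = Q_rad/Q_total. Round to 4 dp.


f_rad = Q_rad / Q_total
f_rad = 17 / 101 = 0.1683


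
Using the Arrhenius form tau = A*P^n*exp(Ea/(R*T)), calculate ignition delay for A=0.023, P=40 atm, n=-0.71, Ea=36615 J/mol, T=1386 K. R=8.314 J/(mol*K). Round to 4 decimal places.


tau = A * P^n * exp(Ea/(R*T))
P^n = 40^(-0.71) = 0.07286809
Ea/(R*T) = 36615/(8.314*1386) = 3.177502
exp(Ea/(R*T)) = 23.986752
tau = 0.023 * 0.07286809 * 23.986752 = 0.0402 ms


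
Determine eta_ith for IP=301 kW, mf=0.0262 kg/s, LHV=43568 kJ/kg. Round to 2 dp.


eta_ith = (IP / (mf * LHV)) * 100
Denominator = 0.0262 * 43568 = 1141.4816 kW
eta_ith = (301 / 1141.4816) * 100 = 26.37%


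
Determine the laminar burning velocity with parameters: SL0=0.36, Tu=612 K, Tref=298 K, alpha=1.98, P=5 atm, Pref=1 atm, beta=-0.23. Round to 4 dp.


SL = SL0 * (Tu/Tref)^alpha * (P/Pref)^beta
T ratio = 612/298 = 2.05369128
(T ratio)^alpha = 2.05369128^1.98 = 4.157379
(P/Pref)^beta = 5^(-0.23) = 0.690616
SL = 0.36 * 4.157379 * 0.690616 = 1.0336 m/s


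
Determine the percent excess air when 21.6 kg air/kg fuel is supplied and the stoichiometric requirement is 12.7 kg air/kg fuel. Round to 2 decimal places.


Excess air = actual - stoichiometric = 21.6 - 12.7 = 8.90 kg/kg fuel
Excess air % = (excess / stoich) * 100 = (8.90 / 12.7) * 100 = 70.08%


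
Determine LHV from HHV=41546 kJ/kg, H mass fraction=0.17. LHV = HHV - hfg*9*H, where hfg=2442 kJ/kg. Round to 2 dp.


LHV = HHV - hfg * 9 * H
Water correction = 2442 * 9 * 0.17 = 3736.260 kJ/kg
LHV = 41546 - 3736.260 = 37809.74 kJ/kg


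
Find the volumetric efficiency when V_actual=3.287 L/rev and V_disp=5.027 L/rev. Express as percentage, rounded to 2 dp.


eta_v = (V_actual / V_disp) * 100
Ratio = 3.287 / 5.027 = 0.6539
eta_v = 0.6539 * 100 = 65.39%


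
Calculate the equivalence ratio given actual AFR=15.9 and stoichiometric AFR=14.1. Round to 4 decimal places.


phi = AFR_stoich / AFR_actual
phi = 14.1 / 15.9 = 0.8868


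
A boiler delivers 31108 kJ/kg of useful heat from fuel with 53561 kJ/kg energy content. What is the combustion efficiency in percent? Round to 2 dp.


Efficiency = (Q_useful / Q_fuel) * 100
Efficiency = (31108 / 53561) * 100
Efficiency = 0.5808 * 100 = 58.08%


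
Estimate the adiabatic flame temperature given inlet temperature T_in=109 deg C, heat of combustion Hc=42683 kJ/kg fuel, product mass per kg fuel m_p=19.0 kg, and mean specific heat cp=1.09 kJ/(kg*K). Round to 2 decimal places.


T_ad = T_in + Hc / (m_p * cp)
Denominator = 19.0 * 1.09 = 20.7100
Temperature rise = 42683 / 20.7100 = 2060.99 K
T_ad = 109 + 2060.99 = 2169.99 deg C


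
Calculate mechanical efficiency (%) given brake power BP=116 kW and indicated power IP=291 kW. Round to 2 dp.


eta_mech = (BP / IP) * 100
Ratio = 116 / 291 = 0.3986
eta_mech = 0.3986 * 100 = 39.86%


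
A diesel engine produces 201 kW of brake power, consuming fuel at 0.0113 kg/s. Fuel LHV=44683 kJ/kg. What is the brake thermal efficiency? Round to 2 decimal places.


eta_BTE = (BP / (mf * LHV)) * 100
Denominator = 0.0113 * 44683 = 504.9179 kW
eta_BTE = (201 / 504.9179) * 100 = 39.81%


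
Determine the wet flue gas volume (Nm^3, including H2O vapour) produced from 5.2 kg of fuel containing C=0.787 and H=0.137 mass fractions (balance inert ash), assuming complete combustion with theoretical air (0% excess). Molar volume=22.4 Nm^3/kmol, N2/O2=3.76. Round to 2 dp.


Per kg fuel: CO2 = (C/12 kmol)*22.4 = (0.787/12)*22.4 = 1.46907 Nm^3
Per kg fuel: H2O = (H/2 kmol)*22.4 = (0.137/2)*22.4 = 1.53440 Nm^3
O2 needed per kg fuel = C/12 + H/4 = 0.787/12 + 0.137/4 = 0.09983333 kmol
Per kg fuel: N2 = O2*3.76*22.4 = 0.09983333*3.76*22.4 = 8.40836 Nm^3
Total per kg = 1.46907 + 1.53440 + 8.40836 = 11.41183 Nm^3
Total = 11.41183 * 5.2 = 59.34 Nm^3


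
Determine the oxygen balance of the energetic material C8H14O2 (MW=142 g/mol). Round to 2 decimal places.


OB = -1600 * (2C + H/2 - O) / MW
Inner = 2*8 + 14/2 - 2 = 21.00
OB = -1600 * 21.00 / 142 = -236.62%


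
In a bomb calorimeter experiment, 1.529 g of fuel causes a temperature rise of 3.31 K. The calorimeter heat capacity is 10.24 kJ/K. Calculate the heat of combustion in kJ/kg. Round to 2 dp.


Hc = C_cal * delta_T / m_fuel
Q_released = 10.24 * 3.31 = 33.8944 kJ
m_fuel = 1.529 g = 1.529/1000 kg = 0.001529 kg
Hc = 33.8944 / 0.001529 = 22167.69 kJ/kg


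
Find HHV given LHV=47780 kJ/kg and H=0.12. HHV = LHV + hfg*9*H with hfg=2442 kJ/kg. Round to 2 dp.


HHV = LHV + hfg * 9 * H
Water addition = 2442 * 9 * 0.12 = 2637.360 kJ/kg
HHV = 47780 + 2637.360 = 50417.36 kJ/kg


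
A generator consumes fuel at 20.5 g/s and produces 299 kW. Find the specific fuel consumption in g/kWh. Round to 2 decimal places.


SFC = (mf / BP) * 3600
Rate = 20.5 / 299 = 0.068562 g/(s*kW)
SFC = 0.068562 * 3600 = 246.82 g/kWh


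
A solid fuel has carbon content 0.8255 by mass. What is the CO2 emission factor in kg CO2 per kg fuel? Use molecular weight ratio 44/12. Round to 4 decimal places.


EF = C_frac * (M_CO2 / M_C)
EF = 0.8255 * (44/12)
EF = 0.8255 * 3.666667 = 3.0268 kg_CO2/kg_fuel


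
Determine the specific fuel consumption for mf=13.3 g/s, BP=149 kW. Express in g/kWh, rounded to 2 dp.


SFC = (mf / BP) * 3600
Rate = 13.3 / 149 = 0.089262 g/(s*kW)
SFC = 0.089262 * 3600 = 321.34 g/kWh


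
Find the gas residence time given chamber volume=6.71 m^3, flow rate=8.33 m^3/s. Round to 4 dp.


tau = V / Q_flow
tau = 6.71 / 8.33 = 0.8055 s


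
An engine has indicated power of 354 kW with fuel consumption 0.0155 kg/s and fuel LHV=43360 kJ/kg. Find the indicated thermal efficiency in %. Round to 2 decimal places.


eta_ith = (IP / (mf * LHV)) * 100
Denominator = 0.0155 * 43360 = 672.0800 kW
eta_ith = (354 / 672.0800) * 100 = 52.67%


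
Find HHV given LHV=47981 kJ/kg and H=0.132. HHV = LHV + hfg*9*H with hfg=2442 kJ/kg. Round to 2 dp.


HHV = LHV + hfg * 9 * H
Water addition = 2442 * 9 * 0.132 = 2901.096 kJ/kg
HHV = 47981 + 2901.096 = 50882.10 kJ/kg


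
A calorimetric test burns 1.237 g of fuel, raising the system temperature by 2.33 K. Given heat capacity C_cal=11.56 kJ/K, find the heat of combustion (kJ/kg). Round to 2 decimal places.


Hc = C_cal * delta_T / m_fuel
Q_released = 11.56 * 2.33 = 26.9348 kJ
m_fuel = 1.237 g = 1.237/1000 kg = 0.001237 kg
Hc = 26.9348 / 0.001237 = 21774.29 kJ/kg


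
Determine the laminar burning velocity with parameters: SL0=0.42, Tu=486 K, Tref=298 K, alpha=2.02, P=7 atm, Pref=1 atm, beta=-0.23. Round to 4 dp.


SL = SL0 * (Tu/Tref)^alpha * (P/Pref)^beta
T ratio = 486/298 = 1.63087248
(T ratio)^alpha = 1.63087248^2.02 = 2.685891
(P/Pref)^beta = 7^(-0.23) = 0.639186
SL = 0.42 * 2.685891 * 0.639186 = 0.7210 m/s


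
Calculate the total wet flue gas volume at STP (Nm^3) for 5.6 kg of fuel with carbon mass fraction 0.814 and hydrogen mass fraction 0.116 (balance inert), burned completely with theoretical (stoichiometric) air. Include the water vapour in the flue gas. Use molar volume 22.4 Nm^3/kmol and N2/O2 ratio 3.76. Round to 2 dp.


Per kg fuel: CO2 = (C/12 kmol)*22.4 = (0.814/12)*22.4 = 1.51947 Nm^3
Per kg fuel: H2O = (H/2 kmol)*22.4 = (0.116/2)*22.4 = 1.29920 Nm^3
O2 needed per kg fuel = C/12 + H/4 = 0.814/12 + 0.116/4 = 0.09683333 kmol
Per kg fuel: N2 = O2*3.76*22.4 = 0.09683333*3.76*22.4 = 8.15569 Nm^3
Total per kg = 1.51947 + 1.29920 + 8.15569 = 10.97436 Nm^3
Total = 10.97436 * 5.6 = 61.46 Nm^3


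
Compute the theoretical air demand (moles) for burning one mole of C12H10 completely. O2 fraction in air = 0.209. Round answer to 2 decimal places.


Balanced combustion: C12H10 + 14.5 O2 -> 12 CO2 + 5 H2O
O2 needed = C + H/4 = 12 + 10/4 = 14.50 moles
Air moles = O2 / 0.209 = 14.50 / 0.209 = 69.38 moles air


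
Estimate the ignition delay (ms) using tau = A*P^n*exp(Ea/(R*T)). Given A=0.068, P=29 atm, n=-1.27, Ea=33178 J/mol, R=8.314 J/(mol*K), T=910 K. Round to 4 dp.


tau = A * P^n * exp(Ea/(R*T))
P^n = 29^(-1.27) = 0.01389167
Ea/(R*T) = 33178/(8.314*910) = 4.385295
exp(Ea/(R*T)) = 80.261878
tau = 0.068 * 0.01389167 * 80.261878 = 0.0758 ms


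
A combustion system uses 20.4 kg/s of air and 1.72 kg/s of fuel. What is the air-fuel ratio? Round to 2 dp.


AFR = m_air / m_fuel
AFR = 20.4 / 1.72 = 11.86


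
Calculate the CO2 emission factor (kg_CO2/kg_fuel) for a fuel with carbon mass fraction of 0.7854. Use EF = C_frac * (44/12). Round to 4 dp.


EF = C_frac * (M_CO2 / M_C)
EF = 0.7854 * (44/12)
EF = 0.7854 * 3.666667 = 2.8798 kg_CO2/kg_fuel


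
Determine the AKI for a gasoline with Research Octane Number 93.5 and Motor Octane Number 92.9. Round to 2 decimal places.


AKI = (RON + MON) / 2
AKI = (93.5 + 92.9) / 2
AKI = 186.4 / 2 = 93.20


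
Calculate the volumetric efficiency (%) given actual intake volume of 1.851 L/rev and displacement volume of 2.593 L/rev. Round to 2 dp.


eta_v = (V_actual / V_disp) * 100
Ratio = 1.851 / 2.593 = 0.7138
eta_v = 0.7138 * 100 = 71.38%


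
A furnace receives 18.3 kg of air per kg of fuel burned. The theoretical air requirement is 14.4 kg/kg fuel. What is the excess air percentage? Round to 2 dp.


Excess air = actual - stoichiometric = 18.3 - 14.4 = 3.90 kg/kg fuel
Excess air % = (excess / stoich) * 100 = (3.90 / 14.4) * 100 = 27.08%


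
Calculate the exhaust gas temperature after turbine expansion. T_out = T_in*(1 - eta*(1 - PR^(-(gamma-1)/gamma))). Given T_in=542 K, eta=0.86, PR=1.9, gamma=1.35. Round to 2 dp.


T_out = T_in * (1 - eta * (1 - PR^(-(gamma-1)/gamma)))
Exponent = -(1.35-1)/1.35 = -0.25925926
PR^exp = 1.9^(-0.25925926) = 0.84670193
Factor = 1 - 0.86*(1 - 0.84670193) = 0.86816366
T_out = 542 * 0.86816366 = 470.54 K


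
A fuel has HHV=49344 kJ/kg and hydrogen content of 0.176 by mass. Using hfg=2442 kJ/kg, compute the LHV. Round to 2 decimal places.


LHV = HHV - hfg * 9 * H
Water correction = 2442 * 9 * 0.176 = 3868.128 kJ/kg
LHV = 49344 - 3868.128 = 45475.87 kJ/kg


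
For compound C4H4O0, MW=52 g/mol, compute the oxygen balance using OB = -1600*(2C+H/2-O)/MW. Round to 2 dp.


OB = -1600 * (2C + H/2 - O) / MW
Inner = 2*4 + 4/2 - 0 = 10.00
OB = -1600 * 10.00 / 52 = -307.69%


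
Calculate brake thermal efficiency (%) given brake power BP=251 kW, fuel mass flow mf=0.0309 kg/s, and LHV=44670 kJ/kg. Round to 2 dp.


eta_BTE = (BP / (mf * LHV)) * 100
Denominator = 0.0309 * 44670 = 1380.3030 kW
eta_BTE = (251 / 1380.3030) * 100 = 18.18%


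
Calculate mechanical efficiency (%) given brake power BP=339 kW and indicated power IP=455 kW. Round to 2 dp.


eta_mech = (BP / IP) * 100
Ratio = 339 / 455 = 0.7451
eta_mech = 0.7451 * 100 = 74.51%


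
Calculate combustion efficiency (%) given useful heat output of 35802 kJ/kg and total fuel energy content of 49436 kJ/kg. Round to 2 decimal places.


Efficiency = (Q_useful / Q_fuel) * 100
Efficiency = (35802 / 49436) * 100
Efficiency = 0.7242 * 100 = 72.42%


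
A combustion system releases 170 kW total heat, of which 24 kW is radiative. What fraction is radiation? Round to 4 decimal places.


f_rad = Q_rad / Q_total
f_rad = 24 / 170 = 0.1412


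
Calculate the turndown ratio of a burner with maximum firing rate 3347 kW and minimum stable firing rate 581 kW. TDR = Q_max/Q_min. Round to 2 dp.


TDR = Q_max / Q_min
TDR = 3347 / 581 = 5.76


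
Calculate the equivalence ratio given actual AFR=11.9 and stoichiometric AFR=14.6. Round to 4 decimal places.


phi = AFR_stoich / AFR_actual
phi = 14.6 / 11.9 = 1.2269


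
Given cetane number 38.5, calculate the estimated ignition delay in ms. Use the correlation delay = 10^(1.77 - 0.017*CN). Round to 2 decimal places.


delay = 10^(1.77 - 0.017*CN)
Exponent = 1.77 - 0.017*38.5 = 1.1155
delay = 10^1.1155 = 13.05 ms


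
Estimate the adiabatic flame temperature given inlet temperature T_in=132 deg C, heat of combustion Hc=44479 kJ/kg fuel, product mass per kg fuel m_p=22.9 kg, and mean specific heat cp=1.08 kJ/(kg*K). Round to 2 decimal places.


T_ad = T_in + Hc / (m_p * cp)
Denominator = 22.9 * 1.08 = 24.7320
Temperature rise = 44479 / 24.7320 = 1798.44 K
T_ad = 132 + 1798.44 = 1930.44 deg C


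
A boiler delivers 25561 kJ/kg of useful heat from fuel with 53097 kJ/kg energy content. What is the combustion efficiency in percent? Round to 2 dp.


Efficiency = (Q_useful / Q_fuel) * 100
Efficiency = (25561 / 53097) * 100
Efficiency = 0.4814 * 100 = 48.14%


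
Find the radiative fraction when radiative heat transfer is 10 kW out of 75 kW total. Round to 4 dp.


f_rad = Q_rad / Q_total
f_rad = 10 / 75 = 0.1333


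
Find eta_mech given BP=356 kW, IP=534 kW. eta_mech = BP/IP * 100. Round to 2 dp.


eta_mech = (BP / IP) * 100
Ratio = 356 / 534 = 0.6667
eta_mech = 0.6667 * 100 = 66.67%


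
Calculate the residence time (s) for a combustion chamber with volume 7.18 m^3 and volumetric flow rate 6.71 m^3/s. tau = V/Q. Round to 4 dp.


tau = V / Q_flow
tau = 7.18 / 6.71 = 1.0700 s


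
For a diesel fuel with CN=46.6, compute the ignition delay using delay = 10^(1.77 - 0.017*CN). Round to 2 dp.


delay = 10^(1.77 - 0.017*CN)
Exponent = 1.77 - 0.017*46.6 = 0.9778
delay = 10^0.9778 = 9.50 ms


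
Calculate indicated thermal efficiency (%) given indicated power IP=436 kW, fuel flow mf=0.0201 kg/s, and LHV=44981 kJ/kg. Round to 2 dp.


eta_ith = (IP / (mf * LHV)) * 100
Denominator = 0.0201 * 44981 = 904.1181 kW
eta_ith = (436 / 904.1181) * 100 = 48.22%


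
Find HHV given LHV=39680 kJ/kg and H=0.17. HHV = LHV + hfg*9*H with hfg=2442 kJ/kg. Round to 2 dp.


HHV = LHV + hfg * 9 * H
Water addition = 2442 * 9 * 0.17 = 3736.260 kJ/kg
HHV = 39680 + 3736.260 = 43416.26 kJ/kg


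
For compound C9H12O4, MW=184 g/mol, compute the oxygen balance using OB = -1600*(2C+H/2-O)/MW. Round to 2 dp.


OB = -1600 * (2C + H/2 - O) / MW
Inner = 2*9 + 12/2 - 4 = 20.00
OB = -1600 * 20.00 / 184 = -173.91%


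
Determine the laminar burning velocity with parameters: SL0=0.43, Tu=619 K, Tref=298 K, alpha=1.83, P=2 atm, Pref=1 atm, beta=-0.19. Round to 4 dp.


SL = SL0 * (Tu/Tref)^alpha * (P/Pref)^beta
T ratio = 619/298 = 2.07718121
(T ratio)^alpha = 2.07718121^1.83 = 3.810466
(P/Pref)^beta = 2^(-0.19) = 0.876606
SL = 0.43 * 3.810466 * 0.876606 = 1.4363 m/s


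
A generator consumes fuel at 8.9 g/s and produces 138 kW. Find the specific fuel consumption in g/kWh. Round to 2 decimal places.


SFC = (mf / BP) * 3600
Rate = 8.9 / 138 = 0.064493 g/(s*kW)
SFC = 0.064493 * 3600 = 232.17 g/kWh


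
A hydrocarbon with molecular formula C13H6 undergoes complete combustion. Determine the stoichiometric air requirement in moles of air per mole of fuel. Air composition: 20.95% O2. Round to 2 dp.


Balanced combustion: C13H6 + 14.5 O2 -> 13 CO2 + 3 H2O
O2 needed = C + H/4 = 13 + 6/4 = 14.50 moles
Air moles = O2 / 0.2095 = 14.50 / 0.2095 = 69.21 moles air


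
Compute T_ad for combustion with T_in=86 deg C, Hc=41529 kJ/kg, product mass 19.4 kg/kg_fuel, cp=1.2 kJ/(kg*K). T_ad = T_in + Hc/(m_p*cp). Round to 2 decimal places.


T_ad = T_in + Hc / (m_p * cp)
Denominator = 19.4 * 1.2 = 23.2800
Temperature rise = 41529 / 23.2800 = 1783.89 K
T_ad = 86 + 1783.89 = 1869.89 deg C


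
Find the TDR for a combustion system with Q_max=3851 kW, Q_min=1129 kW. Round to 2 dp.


TDR = Q_max / Q_min
TDR = 3851 / 1129 = 3.41


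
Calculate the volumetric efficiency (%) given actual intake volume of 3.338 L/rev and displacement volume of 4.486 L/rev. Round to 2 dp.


eta_v = (V_actual / V_disp) * 100
Ratio = 3.338 / 4.486 = 0.7441
eta_v = 0.7441 * 100 = 74.41%


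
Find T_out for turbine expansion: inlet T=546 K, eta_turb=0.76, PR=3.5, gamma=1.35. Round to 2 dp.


T_out = T_in * (1 - eta * (1 - PR^(-(gamma-1)/gamma)))
Exponent = -(1.35-1)/1.35 = -0.25925926
PR^exp = 3.5^(-0.25925926) = 0.72267881
Factor = 1 - 0.76*(1 - 0.72267881) = 0.78923590
T_out = 546 * 0.78923590 = 430.92 K


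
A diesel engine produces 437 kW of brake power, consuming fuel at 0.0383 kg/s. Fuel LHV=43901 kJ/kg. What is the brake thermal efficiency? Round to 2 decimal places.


eta_BTE = (BP / (mf * LHV)) * 100
Denominator = 0.0383 * 43901 = 1681.4083 kW
eta_BTE = (437 / 1681.4083) * 100 = 25.99%


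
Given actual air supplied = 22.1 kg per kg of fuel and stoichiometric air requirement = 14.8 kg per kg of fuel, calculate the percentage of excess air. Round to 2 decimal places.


Excess air = actual - stoichiometric = 22.1 - 14.8 = 7.30 kg/kg fuel
Excess air % = (excess / stoich) * 100 = (7.30 / 14.8) * 100 = 49.32%


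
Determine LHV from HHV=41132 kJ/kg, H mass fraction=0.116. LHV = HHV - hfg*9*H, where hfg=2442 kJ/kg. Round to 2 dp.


LHV = HHV - hfg * 9 * H
Water correction = 2442 * 9 * 0.116 = 2549.448 kJ/kg
LHV = 41132 - 2549.448 = 38582.55 kJ/kg


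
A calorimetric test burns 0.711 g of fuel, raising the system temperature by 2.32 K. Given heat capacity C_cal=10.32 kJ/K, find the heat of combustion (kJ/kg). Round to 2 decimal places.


Hc = C_cal * delta_T / m_fuel
Q_released = 10.32 * 2.32 = 23.9424 kJ
m_fuel = 0.711 g = 0.711/1000 kg = 0.000711 kg
Hc = 23.9424 / 0.000711 = 33674.26 kJ/kg


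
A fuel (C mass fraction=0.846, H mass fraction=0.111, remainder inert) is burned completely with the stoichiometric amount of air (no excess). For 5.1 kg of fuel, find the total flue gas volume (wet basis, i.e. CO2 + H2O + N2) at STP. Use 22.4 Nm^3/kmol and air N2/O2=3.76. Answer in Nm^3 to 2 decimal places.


Per kg fuel: CO2 = (C/12 kmol)*22.4 = (0.846/12)*22.4 = 1.57920 Nm^3
Per kg fuel: H2O = (H/2 kmol)*22.4 = (0.111/2)*22.4 = 1.24320 Nm^3
O2 needed per kg fuel = C/12 + H/4 = 0.846/12 + 0.111/4 = 0.09825000 kmol
Per kg fuel: N2 = O2*3.76*22.4 = 0.09825000*3.76*22.4 = 8.27501 Nm^3
Total per kg = 1.57920 + 1.24320 + 8.27501 = 11.09741 Nm^3
Total = 11.09741 * 5.1 = 56.60 Nm^3


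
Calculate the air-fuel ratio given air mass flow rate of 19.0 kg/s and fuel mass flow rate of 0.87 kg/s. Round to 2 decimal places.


AFR = m_air / m_fuel
AFR = 19.0 / 0.87 = 21.84


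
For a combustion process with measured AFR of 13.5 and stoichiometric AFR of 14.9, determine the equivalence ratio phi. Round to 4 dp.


phi = AFR_stoich / AFR_actual
phi = 14.9 / 13.5 = 1.1037


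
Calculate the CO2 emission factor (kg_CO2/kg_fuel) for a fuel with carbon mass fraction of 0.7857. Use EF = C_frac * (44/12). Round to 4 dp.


EF = C_frac * (M_CO2 / M_C)
EF = 0.7857 * (44/12)
EF = 0.7857 * 3.666667 = 2.8809 kg_CO2/kg_fuel


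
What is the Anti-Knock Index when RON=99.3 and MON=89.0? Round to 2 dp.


AKI = (RON + MON) / 2
AKI = (99.3 + 89.0) / 2
AKI = 188.3 / 2 = 94.15


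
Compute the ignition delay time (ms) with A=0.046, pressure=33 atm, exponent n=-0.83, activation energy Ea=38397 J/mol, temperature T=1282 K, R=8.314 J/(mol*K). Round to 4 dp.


tau = A * P^n * exp(Ea/(R*T))
P^n = 33^(-0.83) = 0.05490772
Ea/(R*T) = 38397/(8.314*1282) = 3.602461
exp(Ea/(R*T)) = 36.688402
tau = 0.046 * 0.05490772 * 36.688402 = 0.0927 ms


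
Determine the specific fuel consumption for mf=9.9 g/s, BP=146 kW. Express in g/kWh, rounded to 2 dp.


SFC = (mf / BP) * 3600
Rate = 9.9 / 146 = 0.067808 g/(s*kW)
SFC = 0.067808 * 3600 = 244.11 g/kWh


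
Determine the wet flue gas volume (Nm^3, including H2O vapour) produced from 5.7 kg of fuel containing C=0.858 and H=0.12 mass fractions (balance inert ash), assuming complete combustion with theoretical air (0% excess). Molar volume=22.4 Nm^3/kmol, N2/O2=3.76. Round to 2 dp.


Per kg fuel: CO2 = (C/12 kmol)*22.4 = (0.858/12)*22.4 = 1.60160 Nm^3
Per kg fuel: H2O = (H/2 kmol)*22.4 = (0.12/2)*22.4 = 1.34400 Nm^3
O2 needed per kg fuel = C/12 + H/4 = 0.858/12 + 0.12/4 = 0.10150000 kmol
Per kg fuel: N2 = O2*3.76*22.4 = 0.10150000*3.76*22.4 = 8.54874 Nm^3
Total per kg = 1.60160 + 1.34400 + 8.54874 = 11.49434 Nm^3
Total = 11.49434 * 5.7 = 65.52 Nm^3


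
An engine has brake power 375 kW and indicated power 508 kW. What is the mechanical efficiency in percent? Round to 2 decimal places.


eta_mech = (BP / IP) * 100
Ratio = 375 / 508 = 0.7382
eta_mech = 0.7382 * 100 = 73.82%


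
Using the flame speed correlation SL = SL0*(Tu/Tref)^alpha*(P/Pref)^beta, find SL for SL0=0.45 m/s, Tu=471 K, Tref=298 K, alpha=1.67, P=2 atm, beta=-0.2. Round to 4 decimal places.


SL = SL0 * (Tu/Tref)^alpha * (P/Pref)^beta
T ratio = 471/298 = 1.58053691
(T ratio)^alpha = 1.58053691^1.67 = 2.147849
(P/Pref)^beta = 2^(-0.2) = 0.870551
SL = 0.45 * 2.147849 * 0.870551 = 0.8414 m/s


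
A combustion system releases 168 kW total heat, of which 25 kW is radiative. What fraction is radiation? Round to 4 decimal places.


f_rad = Q_rad / Q_total
f_rad = 25 / 168 = 0.1488


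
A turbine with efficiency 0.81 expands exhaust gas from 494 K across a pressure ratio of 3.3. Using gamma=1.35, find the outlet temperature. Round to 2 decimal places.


T_out = T_in * (1 - eta * (1 - PR^(-(gamma-1)/gamma)))
Exponent = -(1.35-1)/1.35 = -0.25925926
PR^exp = 3.3^(-0.25925926) = 0.73378775
Factor = 1 - 0.81*(1 - 0.73378775) = 0.78436808
T_out = 494 * 0.78436808 = 387.48 K


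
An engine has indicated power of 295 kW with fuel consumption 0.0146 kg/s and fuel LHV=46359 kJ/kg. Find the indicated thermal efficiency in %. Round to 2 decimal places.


eta_ith = (IP / (mf * LHV)) * 100
Denominator = 0.0146 * 46359 = 676.8414 kW
eta_ith = (295 / 676.8414) * 100 = 43.58%


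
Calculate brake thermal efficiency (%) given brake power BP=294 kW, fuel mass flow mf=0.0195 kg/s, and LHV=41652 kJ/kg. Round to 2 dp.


eta_BTE = (BP / (mf * LHV)) * 100
Denominator = 0.0195 * 41652 = 812.2140 kW
eta_BTE = (294 / 812.2140) * 100 = 36.20%


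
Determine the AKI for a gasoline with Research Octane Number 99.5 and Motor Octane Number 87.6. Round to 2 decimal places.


AKI = (RON + MON) / 2
AKI = (99.5 + 87.6) / 2
AKI = 187.1 / 2 = 93.55


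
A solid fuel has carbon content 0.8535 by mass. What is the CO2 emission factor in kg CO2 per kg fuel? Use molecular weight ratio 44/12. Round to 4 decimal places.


EF = C_frac * (M_CO2 / M_C)
EF = 0.8535 * (44/12)
EF = 0.8535 * 3.666667 = 3.1295 kg_CO2/kg_fuel


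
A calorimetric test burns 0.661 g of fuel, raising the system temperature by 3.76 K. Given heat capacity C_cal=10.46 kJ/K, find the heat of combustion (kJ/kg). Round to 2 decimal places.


Hc = C_cal * delta_T / m_fuel
Q_released = 10.46 * 3.76 = 39.3296 kJ
m_fuel = 0.661 g = 0.661/1000 kg = 0.000661 kg
Hc = 39.3296 / 0.000661 = 59500.15 kJ/kg


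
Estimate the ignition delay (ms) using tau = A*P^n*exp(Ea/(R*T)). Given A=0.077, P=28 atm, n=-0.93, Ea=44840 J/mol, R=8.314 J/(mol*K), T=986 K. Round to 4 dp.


tau = A * P^n * exp(Ea/(R*T))
P^n = 28^(-0.93) = 0.04509652
Ea/(R*T) = 44840/(8.314*986) = 5.469891
exp(Ea/(R*T)) = 237.434301
tau = 0.077 * 0.04509652 * 237.434301 = 0.8245 ms


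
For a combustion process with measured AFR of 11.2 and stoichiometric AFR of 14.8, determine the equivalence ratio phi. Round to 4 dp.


phi = AFR_stoich / AFR_actual
phi = 14.8 / 11.2 = 1.3214


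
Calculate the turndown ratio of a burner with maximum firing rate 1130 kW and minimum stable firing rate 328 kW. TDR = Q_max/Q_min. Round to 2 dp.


TDR = Q_max / Q_min
TDR = 1130 / 328 = 3.45


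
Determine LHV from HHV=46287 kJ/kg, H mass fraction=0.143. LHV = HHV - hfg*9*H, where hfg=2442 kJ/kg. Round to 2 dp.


LHV = HHV - hfg * 9 * H
Water correction = 2442 * 9 * 0.143 = 3142.854 kJ/kg
LHV = 46287 - 3142.854 = 43144.15 kJ/kg


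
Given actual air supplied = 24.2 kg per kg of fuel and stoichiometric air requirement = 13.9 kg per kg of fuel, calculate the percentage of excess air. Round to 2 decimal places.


Excess air = actual - stoichiometric = 24.2 - 13.9 = 10.30 kg/kg fuel
Excess air % = (excess / stoich) * 100 = (10.30 / 13.9) * 100 = 74.10%


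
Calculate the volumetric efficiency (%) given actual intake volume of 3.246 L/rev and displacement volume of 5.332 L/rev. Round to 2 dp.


eta_v = (V_actual / V_disp) * 100
Ratio = 3.246 / 5.332 = 0.6088
eta_v = 0.6088 * 100 = 60.88%


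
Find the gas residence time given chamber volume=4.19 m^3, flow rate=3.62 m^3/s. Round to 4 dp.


tau = V / Q_flow
tau = 4.19 / 3.62 = 1.1575 s


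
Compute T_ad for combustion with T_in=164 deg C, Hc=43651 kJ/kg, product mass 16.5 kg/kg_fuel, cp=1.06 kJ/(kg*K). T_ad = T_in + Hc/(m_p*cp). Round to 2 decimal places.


T_ad = T_in + Hc / (m_p * cp)
Denominator = 16.5 * 1.06 = 17.4900
Temperature rise = 43651 / 17.4900 = 2495.77 K
T_ad = 164 + 2495.77 = 2659.77 deg C


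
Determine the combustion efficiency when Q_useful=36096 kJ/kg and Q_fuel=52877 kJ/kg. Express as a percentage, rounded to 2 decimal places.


Efficiency = (Q_useful / Q_fuel) * 100
Efficiency = (36096 / 52877) * 100
Efficiency = 0.6826 * 100 = 68.26%


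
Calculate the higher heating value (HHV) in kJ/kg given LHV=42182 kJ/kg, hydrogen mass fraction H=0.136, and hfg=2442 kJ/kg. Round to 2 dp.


HHV = LHV + hfg * 9 * H
Water addition = 2442 * 9 * 0.136 = 2989.008 kJ/kg
HHV = 42182 + 2989.008 = 45171.01 kJ/kg


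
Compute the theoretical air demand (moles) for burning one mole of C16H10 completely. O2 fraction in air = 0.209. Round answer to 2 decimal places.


Balanced combustion: C16H10 + 18.5 O2 -> 16 CO2 + 5 H2O
O2 needed = C + H/4 = 16 + 10/4 = 18.50 moles
Air moles = O2 / 0.209 = 18.50 / 0.209 = 88.52 moles air


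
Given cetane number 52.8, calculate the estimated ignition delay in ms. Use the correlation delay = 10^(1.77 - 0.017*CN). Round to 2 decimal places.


delay = 10^(1.77 - 0.017*CN)
Exponent = 1.77 - 0.017*52.8 = 0.8724
delay = 10^0.8724 = 7.45 ms


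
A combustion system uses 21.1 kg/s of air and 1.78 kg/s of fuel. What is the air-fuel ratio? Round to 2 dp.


AFR = m_air / m_fuel
AFR = 21.1 / 1.78 = 11.85


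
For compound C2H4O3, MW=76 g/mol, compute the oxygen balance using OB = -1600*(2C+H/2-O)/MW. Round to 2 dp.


OB = -1600 * (2C + H/2 - O) / MW
Inner = 2*2 + 4/2 - 3 = 3.00
OB = -1600 * 3.00 / 76 = -63.16%


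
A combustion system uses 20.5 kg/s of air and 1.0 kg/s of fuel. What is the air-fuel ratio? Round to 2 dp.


AFR = m_air / m_fuel
AFR = 20.5 / 1.0 = 20.50


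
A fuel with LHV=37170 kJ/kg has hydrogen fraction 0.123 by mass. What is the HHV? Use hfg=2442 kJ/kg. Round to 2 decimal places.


HHV = LHV + hfg * 9 * H
Water addition = 2442 * 9 * 0.123 = 2703.294 kJ/kg
HHV = 37170 + 2703.294 = 39873.29 kJ/kg


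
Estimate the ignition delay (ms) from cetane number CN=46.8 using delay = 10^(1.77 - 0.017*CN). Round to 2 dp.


delay = 10^(1.77 - 0.017*CN)
Exponent = 1.77 - 0.017*46.8 = 0.9744
delay = 10^0.9744 = 9.43 ms


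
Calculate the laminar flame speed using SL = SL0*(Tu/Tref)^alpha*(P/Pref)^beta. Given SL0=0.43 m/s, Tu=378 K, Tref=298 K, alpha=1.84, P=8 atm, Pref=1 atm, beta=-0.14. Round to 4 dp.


SL = SL0 * (Tu/Tref)^alpha * (P/Pref)^beta
T ratio = 378/298 = 1.26845638
(T ratio)^alpha = 1.26845638^1.84 = 1.548913
(P/Pref)^beta = 8^(-0.14) = 0.747425
SL = 0.43 * 1.548913 * 0.747425 = 0.4978 m/s


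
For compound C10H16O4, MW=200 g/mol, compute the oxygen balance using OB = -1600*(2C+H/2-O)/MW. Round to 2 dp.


OB = -1600 * (2C + H/2 - O) / MW
Inner = 2*10 + 16/2 - 4 = 24.00
OB = -1600 * 24.00 / 200 = -192.00%


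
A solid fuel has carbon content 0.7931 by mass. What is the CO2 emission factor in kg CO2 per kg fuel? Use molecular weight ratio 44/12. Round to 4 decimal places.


EF = C_frac * (M_CO2 / M_C)
EF = 0.7931 * (44/12)
EF = 0.7931 * 3.666667 = 2.9080 kg_CO2/kg_fuel


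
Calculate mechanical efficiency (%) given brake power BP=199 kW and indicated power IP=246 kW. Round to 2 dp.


eta_mech = (BP / IP) * 100
Ratio = 199 / 246 = 0.8089
eta_mech = 0.8089 * 100 = 80.89%


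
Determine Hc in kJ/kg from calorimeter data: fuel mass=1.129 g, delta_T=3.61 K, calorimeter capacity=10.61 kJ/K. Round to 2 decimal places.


Hc = C_cal * delta_T / m_fuel
Q_released = 10.61 * 3.61 = 38.3021 kJ
m_fuel = 1.129 g = 1.129/1000 kg = 0.001129 kg
Hc = 38.3021 / 0.001129 = 33925.69 kJ/kg


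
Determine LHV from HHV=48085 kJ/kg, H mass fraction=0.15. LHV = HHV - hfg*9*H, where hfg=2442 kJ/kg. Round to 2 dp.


LHV = HHV - hfg * 9 * H
Water correction = 2442 * 9 * 0.15 = 3296.700 kJ/kg
LHV = 48085 - 3296.700 = 44788.30 kJ/kg


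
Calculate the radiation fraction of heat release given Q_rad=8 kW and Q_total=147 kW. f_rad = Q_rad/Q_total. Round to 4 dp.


f_rad = Q_rad / Q_total
f_rad = 8 / 147 = 0.0544


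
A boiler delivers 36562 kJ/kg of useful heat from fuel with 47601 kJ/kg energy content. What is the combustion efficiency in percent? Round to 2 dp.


Efficiency = (Q_useful / Q_fuel) * 100
Efficiency = (36562 / 47601) * 100
Efficiency = 0.7681 * 100 = 76.81%


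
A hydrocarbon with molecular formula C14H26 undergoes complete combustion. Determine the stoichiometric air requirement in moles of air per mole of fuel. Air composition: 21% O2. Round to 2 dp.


Balanced combustion: C14H26 + 20.5 O2 -> 14 CO2 + 13 H2O
O2 needed = C + H/4 = 14 + 26/4 = 20.50 moles
Air moles = O2 / 0.21 = 20.50 / 0.21 = 97.62 moles air


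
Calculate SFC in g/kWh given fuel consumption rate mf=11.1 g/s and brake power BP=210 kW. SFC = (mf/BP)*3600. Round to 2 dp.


SFC = (mf / BP) * 3600
Rate = 11.1 / 210 = 0.052857 g/(s*kW)
SFC = 0.052857 * 3600 = 190.29 g/kWh


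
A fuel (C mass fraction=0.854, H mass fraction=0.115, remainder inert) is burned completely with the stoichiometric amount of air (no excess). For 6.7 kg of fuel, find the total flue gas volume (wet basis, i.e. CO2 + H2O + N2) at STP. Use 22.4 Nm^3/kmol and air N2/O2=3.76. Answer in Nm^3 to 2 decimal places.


Per kg fuel: CO2 = (C/12 kmol)*22.4 = (0.854/12)*22.4 = 1.59413 Nm^3
Per kg fuel: H2O = (H/2 kmol)*22.4 = (0.115/2)*22.4 = 1.28800 Nm^3
O2 needed per kg fuel = C/12 + H/4 = 0.854/12 + 0.115/4 = 0.09991667 kmol
Per kg fuel: N2 = O2*3.76*22.4 = 0.09991667*3.76*22.4 = 8.41538 Nm^3
Total per kg = 1.59413 + 1.28800 + 8.41538 = 11.29751 Nm^3
Total = 11.29751 * 6.7 = 75.69 Nm^3


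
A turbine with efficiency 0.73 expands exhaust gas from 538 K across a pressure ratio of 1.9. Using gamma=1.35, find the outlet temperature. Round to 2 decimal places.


T_out = T_in * (1 - eta * (1 - PR^(-(gamma-1)/gamma)))
Exponent = -(1.35-1)/1.35 = -0.25925926
PR^exp = 1.9^(-0.25925926) = 0.84670193
Factor = 1 - 0.73*(1 - 0.84670193) = 0.88809241
T_out = 538 * 0.88809241 = 477.79 K
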